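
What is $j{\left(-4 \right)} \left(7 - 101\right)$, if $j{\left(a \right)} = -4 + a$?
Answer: $752$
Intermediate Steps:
$j{\left(-4 \right)} \left(7 - 101\right) = \left(-4 - 4\right) \left(7 - 101\right) = \left(-8\right) \left(-94\right) = 752$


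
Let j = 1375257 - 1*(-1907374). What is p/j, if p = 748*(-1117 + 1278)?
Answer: 10948/298421 ≈ 0.036686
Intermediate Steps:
p = 120428 (p = 748*161 = 120428)
j = 3282631 (j = 1375257 + 1907374 = 3282631)
p/j = 120428/3282631 = 120428*(1/3282631) = 10948/298421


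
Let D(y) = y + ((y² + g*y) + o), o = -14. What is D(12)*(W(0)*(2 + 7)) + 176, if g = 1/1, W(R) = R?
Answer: 176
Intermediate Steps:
g = 1
D(y) = -14 + y² + 2*y (D(y) = y + ((y² + 1*y) - 14) = y + ((y² + y) - 14) = y + ((y + y²) - 14) = y + (-14 + y + y²) = -14 + y² + 2*y)
D(12)*(W(0)*(2 + 7)) + 176 = (-14 + 12² + 2*12)*(0*(2 + 7)) + 176 = (-14 + 144 + 24)*(0*9) + 176 = 154*0 + 176 = 0 + 176 = 176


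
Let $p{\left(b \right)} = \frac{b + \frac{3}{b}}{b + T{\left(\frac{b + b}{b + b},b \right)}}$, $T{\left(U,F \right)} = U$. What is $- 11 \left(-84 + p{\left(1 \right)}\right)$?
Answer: $902$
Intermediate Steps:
$p{\left(b \right)} = \frac{b + \frac{3}{b}}{1 + b}$ ($p{\left(b \right)} = \frac{b + \frac{3}{b}}{b + \frac{b + b}{b + b}} = \frac{b + \frac{3}{b}}{b + \frac{2 b}{2 b}} = \frac{b + \frac{3}{b}}{b + 2 b \frac{1}{2 b}} = \frac{b + \frac{3}{b}}{b + 1} = \frac{b + \frac{3}{b}}{1 + b}$)
$- 11 \left(-84 + p{\left(1 \right)}\right) = - 11 \left(-84 + \frac{3 + 1^{2}}{1 \left(1 + 1\right)}\right) = - 11 \left(-84 + 1 \cdot \frac{1}{2} \left(3 + 1\right)\right) = - 11 \left(-84 + 1 \cdot \frac{1}{2} \cdot 4\right) = - 11 \left(-84 + 2\right) = \left(-11\right) \left(-82\right) = 902$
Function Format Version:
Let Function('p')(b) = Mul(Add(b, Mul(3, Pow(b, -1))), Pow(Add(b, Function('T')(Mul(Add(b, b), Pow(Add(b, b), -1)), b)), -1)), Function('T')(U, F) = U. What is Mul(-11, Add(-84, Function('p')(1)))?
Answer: 902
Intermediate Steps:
Function('p')(b) = Mul(Pow(Add(1, b), -1), Add(b, Mul(3, Pow(b, -1)))) (Function('p')(b) = Mul(Add(b, Mul(3, Pow(b, -1))), Pow(Add(b, Mul(Add(b, b), Pow(Add(b, b), -1))), -1)) = Mul(Add(b, Mul(3, Pow(b, -1))), Pow(Add(b, Mul(Mul(2, b), Pow(Mul(2, b), -1))), -1)) = Mul(Add(b, Mul(3, Pow(b, -1))), Pow(Add(b, Mul(Mul(2, b), Mul(Rational(1, 2), Pow(b, -1)))), -1)) = Mul(Add(b, Mul(3, Pow(b, -1))), Pow(Add(b, 1), -1)) = Mul(Add(b, Mul(3, Pow(b, -1))), Pow(Add(1, b), -1)) = Mul(Pow(Add(1, b), -1), Add(b, Mul(3, Pow(b, -1)))))
Mul(-11, Add(-84, Function('p')(1))) = Mul(-11, Add(-84, Mul(Pow(1, -1), Pow(Add(1, 1), -1), Add(3, Pow(1, 2))))) = Mul(-11, Add(-84, Mul(1, Pow(2, -1), Add(3, 1)))) = Mul(-11, Add(-84, Mul(1, Rational(1, 2), 4))) = Mul(-11, Add(-84, 2)) = Mul(-11, -82) = 902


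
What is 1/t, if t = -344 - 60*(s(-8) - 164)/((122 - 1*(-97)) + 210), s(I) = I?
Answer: -143/45752 ≈ -0.0031255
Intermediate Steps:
t = -45752/143 (t = -344 - 60*(-8 - 164)/((122 - 1*(-97)) + 210) = -344 - (-10320)/((122 + 97) + 210) = -344 - (-10320)/(219 + 210) = -344 - (-10320)/429 = -344 - 60*(-172/429) = -344 + 3440/143 = -45752/143 ≈ -319.94)
1/t = 1/(-45752/143) = -143/45752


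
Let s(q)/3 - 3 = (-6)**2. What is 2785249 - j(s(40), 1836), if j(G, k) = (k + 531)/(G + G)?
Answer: 72416211/26 ≈ 2.7852e+6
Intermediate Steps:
s(q) = 117 (s(q) = 9 + 3*(-6)**2 = 9 + 3*36 = 9 + 108 = 117)
j(G, k) = (531 + k)/(2*G) (j(G, k) = (531 + k)/((2*G)) = (531 + k)*(1/(2*G)) = (531 + k)/(2*G))
2785249 - j(s(40), 1836) = 2785249 - (531 + 1836)/(2*117) = 2785249 - 2367/(2*117) = 2785249 - 1*263/26 = 2785249 - 263/26 = 72416211/26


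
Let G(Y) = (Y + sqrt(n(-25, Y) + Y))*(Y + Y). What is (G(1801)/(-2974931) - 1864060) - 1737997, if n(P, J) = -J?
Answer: -10715877520269/2974931 ≈ -3.6021e+6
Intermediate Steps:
G(Y) = 2*Y**2 (G(Y) = (Y + sqrt(-Y + Y))*(Y + Y) = (Y + sqrt(0))*(2*Y) = (Y + 0)*(2*Y) = Y*(2*Y) = 2*Y**2)
(G(1801)/(-2974931) - 1864060) - 1737997 = ((2*1801**2)/(-2974931) - 1864060) - 1737997 = ((2*3243601)*(-1/2974931) - 1864060) - 1737997 = (6487202*(-1/2974931) - 1864060) - 1737997 = (-6487202/2974931 - 1864060) - 1737997 = -5545456367062/2974931 - 1737997 = -10715877520269/2974931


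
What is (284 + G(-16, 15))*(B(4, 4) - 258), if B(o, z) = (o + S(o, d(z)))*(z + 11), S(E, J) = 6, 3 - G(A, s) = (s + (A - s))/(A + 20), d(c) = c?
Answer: -31428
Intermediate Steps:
G(A, s) = 3 - A/(20 + A) (G(A, s) = 3 - (s + (A - s))/(A + 20) = 3 - A/(20 + A))
B(o, z) = (6 + o)*(11 + z) (B(o, z) = (o + 6)*(z + 11) = (6 + o)*(11 + z))
(284 + G(-16, 15))*(B(4, 4) - 258) = (284 + 2*(30 - 16)/(20 - 16))*((66 + 6*4 + 11*4 + 4*4) - 258) = (284 + 2*14/4)*((66 + 24 + 44 + 16) - 258) = (284 + 2*(¼)*14)*(150 - 258) = (284 + 7)*(-108) = 291*(-108) = -31428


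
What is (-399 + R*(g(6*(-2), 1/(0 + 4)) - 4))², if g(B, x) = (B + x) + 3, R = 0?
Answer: 159201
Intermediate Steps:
g(B, x) = 3 + B + x
(-399 + R*(g(6*(-2), 1/(0 + 4)) - 4))² = (-399 + 0*((3 + 6*(-2) + 1/(0 + 4)) - 4))² = (-399 + 0*((3 - 12 + 1/4) - 4))² = (-399 + 0*((3 - 12 + ¼) - 4))² = (-399 + 0*(-35/4 - 4))² = (-399 + 0*(-51/4))² = (-399 + 0)² = (-399)² = 159201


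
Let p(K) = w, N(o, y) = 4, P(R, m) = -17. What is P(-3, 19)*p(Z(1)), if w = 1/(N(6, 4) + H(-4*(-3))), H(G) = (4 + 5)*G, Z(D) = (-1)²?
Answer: -17/112 ≈ -0.15179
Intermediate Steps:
Z(D) = 1
H(G) = 9*G
w = 1/112 (w = 1/(4 + 9*(-4*(-3))) = 1/(4 + 9*12) = 1/(4 + 108) = 1/112 ≈ 0.0089286)
p(K) = 1/112
P(-3, 19)*p(Z(1)) = -17*1/112 = -17/112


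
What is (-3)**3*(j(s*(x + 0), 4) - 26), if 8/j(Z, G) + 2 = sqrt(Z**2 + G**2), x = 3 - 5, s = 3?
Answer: 693 - 9*sqrt(13) ≈ 660.55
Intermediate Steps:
x = -2
j(Z, G) = 8/(-2 + sqrt(G**2 + Z**2)) (j(Z, G) = 8/(-2 + sqrt(Z**2 + G**2)) = 8/(-2 + sqrt(G**2 + Z**2)))
(-3)**3*(j(s*(x + 0), 4) - 26) = (-3)**3*(8/(-2 + sqrt(4**2 + (3*(-2 + 0))**2)) - 26) = -27*(8/(-2 + sqrt(16 + (3*(-2))**2)) - 26) = -27*(8/(-2 + sqrt(16 + (-6)**2)) - 26) = -27*(8/(-2 + sqrt(16 + 36)) - 26) = -27*(8/(-2 + sqrt(52)) - 26) = -27*(8/(-2 + 2*sqrt(13)) - 26) = -27*(-26 + 8/(-2 + 2*sqrt(13))) = 702 - 216/(-2 + 2*sqrt(13))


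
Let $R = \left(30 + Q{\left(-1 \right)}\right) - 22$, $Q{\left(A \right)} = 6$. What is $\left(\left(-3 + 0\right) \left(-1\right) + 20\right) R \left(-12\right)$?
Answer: $-3864$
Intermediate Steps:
$R = 14$ ($R = \left(30 + 6\right) - 22 = 36 - 22 = 14$)
$\left(\left(-3 + 0\right) \left(-1\right) + 20\right) R \left(-12\right) = \left(\left(-3 + 0\right) \left(-1\right) + 20\right) 14 \left(-12\right) = \left(\left(-3\right) \left(-1\right) + 20\right) 14 \left(-12\right) = \left(3 + 20\right) 14 \left(-12\right) = 23 \cdot 14 \left(-12\right) = 322 \left(-12\right) = -3864$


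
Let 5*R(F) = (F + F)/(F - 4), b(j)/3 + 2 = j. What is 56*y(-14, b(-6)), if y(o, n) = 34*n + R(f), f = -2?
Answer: -685328/15 ≈ -45689.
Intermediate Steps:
b(j) = -6 + 3*j
R(F) = 2*F/(5*(-4 + F)) (R(F) = ((F + F)/(F - 4))/5 = ((2*F)/(-4 + F))/5 = (2*F/(-4 + F))/5 = 2*F/(5*(-4 + F)))
y(o, n) = 2/15 + 34*n (y(o, n) = 34*n + (⅖)*(-2)/(-4 - 2) = 34*n + (⅖)*(-2)/(-6) = 34*n + (⅖)*(-2)*(-⅙) = 34*n + 2/15 = 2/15 + 34*n)
56*y(-14, b(-6)) = 56*(2/15 + 34*(-6 + 3*(-6))) = 56*(2/15 + 34*(-6 - 18)) = 56*(2/15 + 34*(-24)) = 56*(2/15 - 816) = 56*(-12238/15) = -685328/15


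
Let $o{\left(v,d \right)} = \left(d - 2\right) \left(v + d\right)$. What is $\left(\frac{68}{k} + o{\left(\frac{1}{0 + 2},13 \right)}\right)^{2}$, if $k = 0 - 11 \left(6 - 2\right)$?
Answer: $\frac{10452289}{484} \approx 21596.0$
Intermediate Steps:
$k = -44$ ($k = 0 - 44 = -44$)
$o{\left(v,d \right)} = \left(-2 + d\right) \left(d + v\right)$ ($o{\left(v,d \right)} = \left(d - 2\right) \left(d + v\right) = \left(-2 + d\right) \left(d + v\right)$)
$\left(\frac{68}{k} + o{\left(\frac{1}{0 + 2},13 \right)}\right)^{2} = \left(\frac{68}{-44} + \left(13^{2} - 26 - \frac{2}{0 + 2} + \frac{13}{0 + 2}\right)\right)^{2} = \left(68 \left(- \frac{1}{44}\right) + \left(169 - 26 - \frac{2}{2} + \frac{13}{2}\right)\right)^{2} = \left(- \frac{17}{11} + \left(169 - 26 - 1 + 13 \cdot \frac{1}{2}\right)\right)^{2} = \left(- \frac{17}{11} + \left(169 - 26 - 1 + \frac{13}{2}\right)\right)^{2} = \left(- \frac{17}{11} + \frac{297}{2}\right)^{2} = \left(\frac{3233}{22}\right)^{2} = \frac{10452289}{484}$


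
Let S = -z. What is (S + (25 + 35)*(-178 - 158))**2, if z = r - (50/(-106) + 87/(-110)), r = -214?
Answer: 13523955092236681/33988900 ≈ 3.9789e+8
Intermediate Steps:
z = -1240259/5830 (z = -214 - (50/(-106) + 87/(-110)) = -214 - (50*(-1/106) + 87*(-1/110)) = -214 - (-25/53 - 87/110) = -214 - 1*(-7361/5830) = -214 + 7361/5830 = -1240259/5830 ≈ -212.74)
S = 1240259/5830 (S = -1*(-1240259/5830) = 1240259/5830 ≈ 212.74)
(S + (25 + 35)*(-178 - 158))**2 = (1240259/5830 + (25 + 35)*(-178 - 158))**2 = (1240259/5830 + 60*(-336))**2 = (1240259/5830 - 20160)**2 = (-116292541/5830)**2 = 13523955092236681/33988900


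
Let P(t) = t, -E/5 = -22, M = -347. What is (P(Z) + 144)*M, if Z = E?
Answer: -88138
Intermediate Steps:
E = 110 (E = -5*(-22) = 110)
Z = 110
(P(Z) + 144)*M = (110 + 144)*(-347) = 254*(-347) = -88138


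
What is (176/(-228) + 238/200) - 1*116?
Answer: -658817/5700 ≈ -115.58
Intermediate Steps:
(176/(-228) + 238/200) - 1*116 = (176*(-1/228) + 238*(1/200)) - 116 = (-44/57 + 119/100) - 116 = 2383/5700 - 116 = -658817/5700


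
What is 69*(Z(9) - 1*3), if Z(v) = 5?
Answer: 138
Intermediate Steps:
69*(Z(9) - 1*3) = 69*(5 - 1*3) = 69*(5 - 3) = 69*2 = 138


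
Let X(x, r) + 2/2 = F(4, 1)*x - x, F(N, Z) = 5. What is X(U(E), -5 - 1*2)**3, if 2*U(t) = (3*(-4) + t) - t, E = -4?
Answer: -15625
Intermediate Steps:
U(t) = -6 (U(t) = ((3*(-4) + t) - t)/2 = ((-12 + t) - t)/2 = (1/2)*(-12) = -6)
X(x, r) = -1 + 4*x (X(x, r) = -1 + (5*x - x) = -1 + 4*x)
X(U(E), -5 - 1*2)**3 = (-1 + 4*(-6))**3 = (-1 - 24)**3 = (-25)**3 = -15625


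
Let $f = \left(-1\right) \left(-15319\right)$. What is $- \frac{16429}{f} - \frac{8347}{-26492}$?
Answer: $- \frac{307369375}{405830948} \approx -0.75738$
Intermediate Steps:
$f = 15319$
$- \frac{16429}{f} - \frac{8347}{-26492} = - \frac{16429}{15319} - \frac{8347}{-26492} = \left(-16429\right) \frac{1}{15319} - - \frac{8347}{26492} = - \frac{16429}{15319} + \frac{8347}{26492} = - \frac{307369375}{405830948}$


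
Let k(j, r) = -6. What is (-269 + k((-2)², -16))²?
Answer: 75625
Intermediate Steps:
(-269 + k((-2)², -16))² = (-269 - 6)² = (-275)² = 75625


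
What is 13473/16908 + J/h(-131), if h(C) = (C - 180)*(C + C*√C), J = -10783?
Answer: 1505686294/1894334277 + 10783*I*√131/5377812 ≈ 0.79484 + 0.022949*I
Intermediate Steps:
h(C) = (-180 + C)*(C + C^(3/2))
13473/16908 + J/h(-131) = 13473/16908 - 10783/((-131)² + (-131)^(5/2) - 180*(-131) - (-23580)*I*√131) = 13473*(1/16908) - 10783/(17161 + 17161*I*√131 + 23580 - (-23580)*I*√131) = 4491/5636 - 10783/(17161 + 17161*I*√131 + 23580 + 23580*I*√131) = 4491/5636 - 10783/(40741 + 40741*I*√131)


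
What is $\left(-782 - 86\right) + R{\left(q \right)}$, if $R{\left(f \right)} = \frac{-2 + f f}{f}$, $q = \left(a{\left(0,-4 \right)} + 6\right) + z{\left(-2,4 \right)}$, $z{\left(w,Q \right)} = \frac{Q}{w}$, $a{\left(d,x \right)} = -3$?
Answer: $-869$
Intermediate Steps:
$q = 1$ ($q = \left(-3 + 6\right) + \frac{4}{-2} = 3 + 4 \left(- \frac{1}{2}\right) = 3 - 2 = 1$)
$R{\left(f \right)} = \frac{-2 + f^{2}}{f}$
$\left(-782 - 86\right) + R{\left(q \right)} = \left(-782 - 86\right) + \left(1 - \frac{2}{1}\right) = -868 + \left(1 - 2\right) = -868 - 1 = -869$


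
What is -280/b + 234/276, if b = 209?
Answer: -4729/9614 ≈ -0.49189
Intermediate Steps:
-280/b + 234/276 = -280/209 + 234/276 = -280*1/209 + 234*(1/276) = -280/209 + 39/46 = -4729/9614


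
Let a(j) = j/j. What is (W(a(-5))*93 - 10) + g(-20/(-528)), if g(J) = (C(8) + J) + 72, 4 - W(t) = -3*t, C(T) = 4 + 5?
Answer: 95309/132 ≈ 722.04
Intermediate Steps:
a(j) = 1
C(T) = 9
W(t) = 4 + 3*t (W(t) = 4 - (-3)*t = 4 + 3*t)
g(J) = 81 + J (g(J) = (9 + J) + 72 = 81 + J)
(W(a(-5))*93 - 10) + g(-20/(-528)) = ((4 + 3*1)*93 - 10) + (81 - 20/(-528)) = ((4 + 3)*93 - 10) + (81 - 20*(-1/528)) = (7*93 - 10) + (81 + 5/132) = (651 - 10) + 10697/132 = 641 + 10697/132 = 95309/132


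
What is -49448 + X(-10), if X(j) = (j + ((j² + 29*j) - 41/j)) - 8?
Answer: -496519/10 ≈ -49652.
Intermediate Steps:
X(j) = -8 + j² - 41/j + 30*j (X(j) = (j + (j² - 41/j + 29*j)) - 8 = (j² - 41/j + 30*j) - 8 = -8 + j² - 41/j + 30*j)
-49448 + X(-10) = -49448 + (-8 + (-10)² - 41/(-10) + 30*(-10)) = -49448 + (-8 + 100 - 41*(-⅒) - 300) = -49448 + (-8 + 100 + 41/10 - 300) = -49448 - 2039/10 = -496519/10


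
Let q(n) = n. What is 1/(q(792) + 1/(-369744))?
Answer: 369744/292837247 ≈ 0.0012626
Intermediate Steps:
1/(q(792) + 1/(-369744)) = 1/(792 + 1/(-369744)) = 1/(792 - 1/369744) = 1/(292837247/369744) = 369744/292837247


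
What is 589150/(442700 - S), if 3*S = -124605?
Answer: 117830/96847 ≈ 1.2167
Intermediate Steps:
S = -41535 (S = (1/3)*(-124605) = -41535)
589150/(442700 - S) = 589150/(442700 - 1*(-41535)) = 589150/(442700 + 41535) = 589150/484235 = 589150*(1/484235) = 117830/96847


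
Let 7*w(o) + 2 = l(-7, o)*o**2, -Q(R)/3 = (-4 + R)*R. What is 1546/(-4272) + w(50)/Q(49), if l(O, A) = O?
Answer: 176723/10989720 ≈ 0.016081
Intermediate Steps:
Q(R) = -3*R*(-4 + R) (Q(R) = -3*(-4 + R)*R = -3*R*(-4 + R))
w(o) = -2/7 - o**2 (w(o) = -2/7 + (-7*o**2)/7 = -2/7 - o**2)
1546/(-4272) + w(50)/Q(49) = 1546/(-4272) + (-2/7 - 1*50**2)/((3*49*(4 - 1*49))) = 1546*(-1/4272) + (-2/7 - 1*2500)/((3*49*(4 - 49))) = -773/2136 + (-2/7 - 2500)/((3*49*(-45))) = -773/2136 - 17502/7/(-6615) = -773/2136 - 17502/7*(-1/6615) = -773/2136 + 5834/15435 = 176723/10989720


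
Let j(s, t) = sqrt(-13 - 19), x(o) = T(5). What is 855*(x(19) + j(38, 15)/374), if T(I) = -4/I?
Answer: -684 + 1710*I*sqrt(2)/187 ≈ -684.0 + 12.932*I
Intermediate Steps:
x(o) = -4/5
j(s, t) = 4*I*sqrt(2) (j(s, t) = sqrt(-32) = 4*I*sqrt(2))
855*(x(19) + j(38, 15)/374) = 855*(-4/5 + (4*I*sqrt(2))/374) = 855*(-4/5 + (4*I*sqrt(2))*(1/374)) = 855*(-4/5 + 2*I*sqrt(2)/187) = -684 + 1710*I*sqrt(2)/187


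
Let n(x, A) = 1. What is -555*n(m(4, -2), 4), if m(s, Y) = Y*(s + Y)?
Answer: -555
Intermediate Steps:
m(s, Y) = Y*(Y + s)
-555*n(m(4, -2), 4) = -555*1 = -555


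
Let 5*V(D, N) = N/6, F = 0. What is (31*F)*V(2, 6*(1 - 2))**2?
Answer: 0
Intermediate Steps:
V(D, N) = N/30 (V(D, N) = (N/6)/5 = N/30)
(31*F)*V(2, 6*(1 - 2))**2 = (31*0)*((6*(1 - 2))/30)**2 = 0*((6*(-1))/30)**2 = 0*((1/30)*(-6))**2 = 0*(-1/5)**2 = 0*(1/25) = 0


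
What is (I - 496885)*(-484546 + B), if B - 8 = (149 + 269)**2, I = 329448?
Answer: 51874326718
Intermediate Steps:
B = 174732 (B = 8 + (149 + 269)**2 = 8 + 418**2 = 8 + 174724 = 174732)
(I - 496885)*(-484546 + B) = (329448 - 496885)*(-484546 + 174732) = -167437*(-309814) = 51874326718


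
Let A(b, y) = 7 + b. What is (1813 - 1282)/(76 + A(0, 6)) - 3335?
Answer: -276274/83 ≈ -3328.6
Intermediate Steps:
(1813 - 1282)/(76 + A(0, 6)) - 3335 = (1813 - 1282)/(76 + (7 + 0)) - 3335 = 531/(76 + 7) - 3335 = 531/83 - 3335 = -276274/83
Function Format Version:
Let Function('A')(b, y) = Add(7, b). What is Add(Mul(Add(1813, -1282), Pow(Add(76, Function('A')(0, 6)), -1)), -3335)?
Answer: Rational(-276274, 83) ≈ -3328.6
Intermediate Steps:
Add(Mul(Add(1813, -1282), Pow(Add(76, Function('A')(0, 6)), -1)), -3335) = Add(Mul(Add(1813, -1282), Pow(Add(76, Add(7, 0)), -1)), -3335) = Add(Mul(531, Pow(Add(76, 7), -1)), -3335) = Add(Mul(531, Pow(83, -1)), -3335) = Add(Mul(531, Rational(1, 83)), -3335) = Add(Rational(531, 83), -3335) = Rational(-276274, 83)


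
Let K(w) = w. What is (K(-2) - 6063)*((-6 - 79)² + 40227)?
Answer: -287796380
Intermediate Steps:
(K(-2) - 6063)*((-6 - 79)² + 40227) = (-2 - 6063)*((-6 - 79)² + 40227) = -6065*((-85)² + 40227) = -6065*(7225 + 40227) = -6065*47452 = -287796380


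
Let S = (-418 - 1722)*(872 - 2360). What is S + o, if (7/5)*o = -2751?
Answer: 3182355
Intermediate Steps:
o = -1965 (o = (5/7)*(-2751) = -1965)
S = 3184320 (S = -2140*(-1488) = 3184320)
S + o = 3184320 - 1965 = 3182355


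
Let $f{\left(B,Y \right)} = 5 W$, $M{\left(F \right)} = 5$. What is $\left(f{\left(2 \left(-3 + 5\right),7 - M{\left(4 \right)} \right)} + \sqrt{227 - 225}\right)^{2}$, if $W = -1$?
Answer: $\left(5 - \sqrt{2}\right)^{2} \approx 12.858$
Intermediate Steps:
$f{\left(B,Y \right)} = -5$ ($f{\left(B,Y \right)} = 5 \left(-1\right) = -5$)
$\left(f{\left(2 \left(-3 + 5\right),7 - M{\left(4 \right)} \right)} + \sqrt{227 - 225}\right)^{2} = \left(-5 + \sqrt{227 - 225}\right)^{2} = \left(-5 + \sqrt{2}\right)^{2}$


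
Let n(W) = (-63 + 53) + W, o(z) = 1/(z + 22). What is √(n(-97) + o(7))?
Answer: I*√89958/29 ≈ 10.342*I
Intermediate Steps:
o(z) = 1/(22 + z)
n(W) = -10 + W
√(n(-97) + o(7)) = √((-10 - 97) + 1/(22 + 7)) = √(-107 + 1/29) = √(-3102/29) = I*√89958/29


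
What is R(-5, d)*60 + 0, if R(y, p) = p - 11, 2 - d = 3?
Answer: -720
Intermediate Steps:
d = -1 (d = 2 - 1*3 = 2 - 3 = -1)
R(y, p) = -11 + p
R(-5, d)*60 + 0 = (-11 - 1)*60 + 0 = -12*60 + 0 = -720 + 0 = -720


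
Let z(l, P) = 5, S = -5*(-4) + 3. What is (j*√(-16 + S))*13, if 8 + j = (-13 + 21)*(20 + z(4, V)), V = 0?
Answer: 2496*√7 ≈ 6603.8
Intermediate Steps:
S = 23 (S = 20 + 3 = 23)
j = 192 (j = -8 + (-13 + 21)*(20 + 5) = -8 + 8*25 = -8 + 200 = 192)
(j*√(-16 + S))*13 = (192*√(-16 + 23))*13 = (192*√7)*13 = 2496*√7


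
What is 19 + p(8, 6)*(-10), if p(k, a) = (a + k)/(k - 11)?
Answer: 197/3 ≈ 65.667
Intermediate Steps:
p(k, a) = (a + k)/(-11 + k)
19 + p(8, 6)*(-10) = 19 + ((6 + 8)/(-11 + 8))*(-10) = 19 + (14/(-3))*(-10) = 19 - ⅓*14*(-10) = 19 - 14/3*(-10) = 19 + 140/3 = 197/3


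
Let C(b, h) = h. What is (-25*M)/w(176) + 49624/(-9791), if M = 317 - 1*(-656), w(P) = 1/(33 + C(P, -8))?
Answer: -5954201499/9791 ≈ -6.0813e+5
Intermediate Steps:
w(P) = 1/25 (w(P) = 1/(33 - 8) = 1/25)
M = 973 (M = 317 + 656 = 973)
(-25*M)/w(176) + 49624/(-9791) = (-25*973)/(1/25) + 49624/(-9791) = -24325*25 + 49624*(-1/9791) = -608125 - 49624/9791 = -5954201499/9791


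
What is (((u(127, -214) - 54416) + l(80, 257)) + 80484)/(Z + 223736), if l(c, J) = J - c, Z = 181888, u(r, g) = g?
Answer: 8677/135208 ≈ 0.064175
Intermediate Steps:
(((u(127, -214) - 54416) + l(80, 257)) + 80484)/(Z + 223736) = (((-214 - 54416) + (257 - 1*80)) + 80484)/(181888 + 223736) = ((-54630 + (257 - 80)) + 80484)/405624 = ((-54630 + 177) + 80484)*(1/405624) = (-54453 + 80484)*(1/405624) = 26031*(1/405624) = 8677/135208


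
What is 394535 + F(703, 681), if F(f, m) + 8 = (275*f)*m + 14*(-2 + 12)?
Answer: 132048992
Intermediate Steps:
F(f, m) = 132 + 275*f*m (F(f, m) = -8 + ((275*f)*m + 14*(-2 + 12)) = -8 + (275*f*m + 14*10) = -8 + (275*f*m + 140) = -8 + (140 + 275*f*m) = 132 + 275*f*m)
394535 + F(703, 681) = 394535 + (132 + 275*703*681) = 394535 + (132 + 131654325) = 394535 + 131654457 = 132048992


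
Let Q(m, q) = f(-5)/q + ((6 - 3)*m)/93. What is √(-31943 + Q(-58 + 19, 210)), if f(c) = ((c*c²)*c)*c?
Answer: I*√54177260298/1302 ≈ 178.77*I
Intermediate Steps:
f(c) = c⁵ (f(c) = (c³*c)*c = c⁴*c = c⁵)
Q(m, q) = -3125/q + m/31 (Q(m, q) = (-5)⁵/q + ((6 - 3)*m)/93 = -3125/q + (3*m)*(1/93) = -3125/q + m/31)
√(-31943 + Q(-58 + 19, 210)) = √(-31943 + (-3125/210 + (-58 + 19)/31)) = √(-31943 + (-3125*1/210 + (1/31)*(-39))) = √(-31943 + (-625/42 - 39/31)) = √(-31943 - 21013/1302) = √(-41610799/1302) = I*√54177260298/1302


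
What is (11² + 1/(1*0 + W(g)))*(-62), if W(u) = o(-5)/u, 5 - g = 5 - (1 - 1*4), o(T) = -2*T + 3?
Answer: -97340/13 ≈ -7487.7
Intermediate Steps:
o(T) = 3 - 2*T
g = -3 (g = 5 - (5 - (1 - 1*4)) = 5 - (5 - (1 - 4)) = 5 - (5 - 1*(-3)) = 5 - (5 + 3) = 5 - 1*8 = 5 - 8 = -3)
W(u) = 13/u (W(u) = (3 - 2*(-5))/u = (3 + 10)/u = 13/u)
(11² + 1/(1*0 + W(g)))*(-62) = (11² + 1/(1*0 + 13/(-3)))*(-62) = (121 + 1/(0 + 13*(-⅓)))*(-62) = (121 + 1/(0 - 13/3))*(-62) = (121 + 1/(-13/3))*(-62) = (121 - 3/13)*(-62) = (1570/13)*(-62) = -97340/13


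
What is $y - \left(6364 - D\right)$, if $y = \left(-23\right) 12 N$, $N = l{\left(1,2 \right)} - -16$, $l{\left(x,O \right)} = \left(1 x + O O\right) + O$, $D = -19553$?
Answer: $-32265$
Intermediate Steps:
$l{\left(x,O \right)} = O + x + O^{2}$ ($l{\left(x,O \right)} = \left(x + O^{2}\right) + O = O + x + O^{2}$)
$N = 23$ ($N = \left(2 + 1 + 2^{2}\right) - -16 = \left(2 + 1 + 4\right) + 16 = 7 + 16 = 23$)
$y = -6348$ ($y = \left(-23\right) 12 \cdot 23 = \left(-276\right) 23 = -6348$)
$y - \left(6364 - D\right) = -6348 - \left(6364 - -19553\right) = -6348 - \left(6364 + 19553\right) = -6348 - 25917 = -32265$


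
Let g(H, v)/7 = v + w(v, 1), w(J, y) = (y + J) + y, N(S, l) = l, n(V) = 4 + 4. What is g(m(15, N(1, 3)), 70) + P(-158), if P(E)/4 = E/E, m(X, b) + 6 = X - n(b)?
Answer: 998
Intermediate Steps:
n(V) = 8
w(J, y) = J + 2*y (w(J, y) = (J + y) + y = J + 2*y)
m(X, b) = -14 + X (m(X, b) = -6 + (X - 1*8) = -6 + (X - 8) = -6 + (-8 + X) = -14 + X)
P(E) = 4 (P(E) = 4*(E/E) = 4*1 = 4)
g(H, v) = 14 + 14*v (g(H, v) = 7*(v + (v + 2*1)) = 7*(v + (v + 2)) = 7*(v + (2 + v)) = 7*(2 + 2*v) = 14 + 14*v)
g(m(15, N(1, 3)), 70) + P(-158) = (14 + 14*70) + 4 = (14 + 980) + 4 = 994 + 4 = 998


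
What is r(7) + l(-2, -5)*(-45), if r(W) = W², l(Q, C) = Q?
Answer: 139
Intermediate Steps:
r(7) + l(-2, -5)*(-45) = 7² - 2*(-45) = 49 + 90 = 139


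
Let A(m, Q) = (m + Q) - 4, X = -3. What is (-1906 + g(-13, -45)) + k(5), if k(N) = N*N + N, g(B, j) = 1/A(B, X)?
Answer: -37521/20 ≈ -1876.1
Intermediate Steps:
A(m, Q) = -4 + Q + m (A(m, Q) = (Q + m) - 4 = -4 + Q + m)
g(B, j) = 1/(-7 + B) (g(B, j) = 1/(-4 - 3 + B) = 1/(-7 + B))
k(N) = N + N² (k(N) = N² + N = N + N²)
(-1906 + g(-13, -45)) + k(5) = (-1906 + 1/(-7 - 13)) + 5*(1 + 5) = (-1906 + 1/(-20)) + 5*6 = (-1906 - 1/20) + 30 = -38121/20 + 30 = -37521/20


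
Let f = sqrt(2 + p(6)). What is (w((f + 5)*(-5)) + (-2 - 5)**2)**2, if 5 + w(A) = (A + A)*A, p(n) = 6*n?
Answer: 19701636 + 3194000*sqrt(38) ≈ 3.9391e+7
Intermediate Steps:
f = sqrt(38) (f = sqrt(2 + 6*6) = sqrt(2 + 36) = sqrt(38) ≈ 6.1644)
w(A) = -5 + 2*A**2 (w(A) = -5 + (A + A)*A = -5 + (2*A)*A = -5 + 2*A**2)
(w((f + 5)*(-5)) + (-2 - 5)**2)**2 = ((-5 + 2*((sqrt(38) + 5)*(-5))**2) + (-2 - 5)**2)**2 = ((-5 + 2*((5 + sqrt(38))*(-5))**2) + (-7)**2)**2 = ((-5 + 2*(-25 - 5*sqrt(38))**2) + 49)**2 = (44 + 2*(-25 - 5*sqrt(38))**2)**2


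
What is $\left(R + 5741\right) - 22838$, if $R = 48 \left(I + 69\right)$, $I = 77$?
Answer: $-10089$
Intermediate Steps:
$R = 7008$ ($R = 48 \left(77 + 69\right) = 48 \cdot 146 = 7008$)
$\left(R + 5741\right) - 22838 = \left(7008 + 5741\right) - 22838 = 12749 - 22838 = -10089$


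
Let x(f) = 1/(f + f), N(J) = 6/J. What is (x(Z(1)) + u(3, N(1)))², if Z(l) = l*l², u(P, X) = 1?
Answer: 9/4 ≈ 2.2500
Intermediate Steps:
Z(l) = l³
x(f) = 1/(2*f)
(x(Z(1)) + u(3, N(1)))² = (1/(2*(1³)) + 1)² = ((½)/1 + 1)² = ((½)*1 + 1)² = (½ + 1)² = (3/2)² = 9/4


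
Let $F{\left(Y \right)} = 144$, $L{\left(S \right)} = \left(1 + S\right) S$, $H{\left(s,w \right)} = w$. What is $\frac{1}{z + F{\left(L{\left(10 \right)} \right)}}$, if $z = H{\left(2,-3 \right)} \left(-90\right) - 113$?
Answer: $\frac{1}{301} \approx 0.0033223$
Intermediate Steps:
$L{\left(S \right)} = S \left(1 + S\right)$
$z = 157$ ($z = \left(-3\right) \left(-90\right) - 113 = 270 - 113 = 157$)
$\frac{1}{z + F{\left(L{\left(10 \right)} \right)}} = \frac{1}{157 + 144} = \frac{1}{301}$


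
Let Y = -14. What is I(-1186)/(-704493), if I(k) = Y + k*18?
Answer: 21362/704493 ≈ 0.030323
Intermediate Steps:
I(k) = -14 + 18*k (I(k) = -14 + k*18 = -14 + 18*k)
I(-1186)/(-704493) = (-14 + 18*(-1186))/(-704493) = (-14 - 21348)*(-1/704493) = -21362*(-1/704493) = 21362/704493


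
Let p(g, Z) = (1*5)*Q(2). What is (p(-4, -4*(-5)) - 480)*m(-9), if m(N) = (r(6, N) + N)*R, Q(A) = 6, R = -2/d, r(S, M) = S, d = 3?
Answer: -900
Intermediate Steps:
R = -⅔ (R = -2/3 = -2*⅓ = -⅔ ≈ -0.66667)
m(N) = -4 - 2*N/3 (m(N) = (6 + N)*(-⅔) = -4 - 2*N/3)
p(g, Z) = 30 (p(g, Z) = (1*5)*6 = 5*6 = 30)
(p(-4, -4*(-5)) - 480)*m(-9) = (30 - 480)*(-4 - ⅔*(-9)) = -450*(-4 + 6) = -450*2 = -900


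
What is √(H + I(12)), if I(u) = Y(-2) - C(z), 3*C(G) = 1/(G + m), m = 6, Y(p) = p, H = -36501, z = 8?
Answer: I*√64391334/42 ≈ 191.06*I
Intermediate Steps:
C(G) = 1/(3*(6 + G)) (C(G) = 1/(3*(G + 6)) = 1/(3*(6 + G)))
I(u) = -85/42 (I(u) = -2 - 1/(3*(6 + 8)) = -2 - 1/(3*14) = -2 - 1*1/42 = -2 - 1/42 = -85/42)
√(H + I(12)) = √(-36501 - 85/42) = √(-1533127/42) = I*√64391334/42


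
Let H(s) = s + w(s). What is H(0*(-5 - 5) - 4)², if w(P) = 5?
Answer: 1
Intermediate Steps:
H(s) = 5 + s (H(s) = s + 5 = 5 + s)
H(0*(-5 - 5) - 4)² = (5 + (0*(-5 - 5) - 4))² = (5 + (0*(-10) - 4))² = (5 + (0 - 4))² = (5 - 4)² = 1² = 1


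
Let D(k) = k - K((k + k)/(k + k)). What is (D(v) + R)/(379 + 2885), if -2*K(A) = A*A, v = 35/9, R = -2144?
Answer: -38513/58752 ≈ -0.65552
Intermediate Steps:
v = 35/9 (v = 35*(⅑) = 35/9 ≈ 3.8889)
K(A) = -A²/2 (K(A) = -A*A/2 = -A²/2)
D(k) = ½ + k (D(k) = k - (-1)*((k + k)/(k + k))²/2 = k - (-1)*((2*k)/((2*k)))²/2 = k - (-1)*((2*k)*(1/(2*k)))²/2 = k - (-1)*1²/2 = k - (-1)/2 = k - 1*(-½) = k + ½ = ½ + k)
(D(v) + R)/(379 + 2885) = ((½ + 35/9) - 2144)/(379 + 2885) = (79/18 - 2144)/3264 = -38513/18*1/3264 = -38513/58752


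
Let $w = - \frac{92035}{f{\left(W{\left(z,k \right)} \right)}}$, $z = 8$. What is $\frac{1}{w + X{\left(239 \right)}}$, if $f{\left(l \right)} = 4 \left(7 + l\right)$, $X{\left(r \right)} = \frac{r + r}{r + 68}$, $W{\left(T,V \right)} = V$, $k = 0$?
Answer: $- \frac{8596}{28241361} \approx -0.00030438$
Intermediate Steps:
$X{\left(r \right)} = \frac{2 r}{68 + r}$
$f{\left(l \right)} = 28 + 4 l$
$w = - \frac{92035}{28}$ ($w = - \frac{92035}{28 + 4 \cdot 0} = - \frac{92035}{28 + 0} = - \frac{92035}{28} \approx -3287.0$)
$\frac{1}{w + X{\left(239 \right)}} = \frac{1}{- \frac{92035}{28} + 2 \cdot 239 \frac{1}{68 + 239}} = \frac{1}{- \frac{92035}{28} + 2 \cdot 239 \cdot \frac{1}{307}} = \frac{1}{- \frac{92035}{28} + \frac{478}{307}} = \frac{1}{- \frac{28241361}{8596}} = - \frac{8596}{28241361}$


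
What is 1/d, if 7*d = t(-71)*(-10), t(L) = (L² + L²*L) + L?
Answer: 7/3529410 ≈ 1.9833e-6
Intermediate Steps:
t(L) = L + L² + L³ (t(L) = (L² + L³) + L = L + L² + L³)
d = 3529410/7 (d = (-71*(1 - 71 + (-71)²)*(-10))/7 = (-71*(1 - 71 + 5041)*(-10))/7 = (-71*4971*(-10))/7 = (-352941*(-10))/7 = (⅐)*3529410 = 3529410/7 ≈ 5.0420e+5)
1/d = 1/(3529410/7) = 7/3529410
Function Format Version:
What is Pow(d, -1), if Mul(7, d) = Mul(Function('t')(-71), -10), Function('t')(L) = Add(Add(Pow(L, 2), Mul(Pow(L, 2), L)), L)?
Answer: Rational(7, 3529410) ≈ 1.9833e-6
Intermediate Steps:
Function('t')(L) = Add(L, Pow(L, 2), Pow(L, 3)) (Function('t')(L) = Add(Add(Pow(L, 2), Pow(L, 3)), L) = Add(L, Pow(L, 2), Pow(L, 3)))
d = Rational(3529410, 7) (d = Mul(Rational(1, 7), Mul(Mul(-71, Add(1, -71, Pow(-71, 2))), -10)) = Mul(Rational(1, 7), Mul(Mul(-71, Add(1, -71, 5041)), -10)) = Mul(Rational(1, 7), Mul(Mul(-71, 4971), -10)) = Mul(Rational(1, 7), Mul(-352941, -10)) = Mul(Rational(1, 7), 3529410) = Rational(3529410, 7) ≈ 5.0420e+5)
Pow(d, -1) = Pow(Rational(3529410, 7), -1) = Rational(7, 3529410)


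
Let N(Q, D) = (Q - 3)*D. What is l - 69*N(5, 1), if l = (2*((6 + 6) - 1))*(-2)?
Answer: -182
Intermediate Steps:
N(Q, D) = D*(-3 + Q) (N(Q, D) = (-3 + Q)*D = D*(-3 + Q))
l = -44 (l = (2*(12 - 1))*(-2) = (2*11)*(-2) = 22*(-2) = -44)
l - 69*N(5, 1) = -44 - 69*(-3 + 5) = -44 - 69*2 = -44 - 138 = -182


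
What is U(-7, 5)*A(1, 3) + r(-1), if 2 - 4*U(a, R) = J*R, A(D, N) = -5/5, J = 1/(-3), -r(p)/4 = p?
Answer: 37/12 ≈ 3.0833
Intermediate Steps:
r(p) = -4*p
J = -⅓ ≈ -0.33333
A(D, N) = -1 (A(D, N) = -5*⅕ = -1)
U(a, R) = ½ + R/12 (U(a, R) = ½ - (-1)*R/12 = ½ + R/12)
U(-7, 5)*A(1, 3) + r(-1) = (½ + (1/12)*5)*(-1) - 4*(-1) = (½ + 5/12)*(-1) + 4 = (11/12)*(-1) + 4 = -11/12 + 4 = 37/12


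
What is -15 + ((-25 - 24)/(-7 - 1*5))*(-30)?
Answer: -275/2 ≈ -137.50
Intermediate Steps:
-15 + ((-25 - 24)/(-7 - 1*5))*(-30) = -15 - 49/(-7 - 5)*(-30) = -15 - 49/(-12)*(-30) = -15 - 49*(-1/12)*(-30) = -15 + (49/12)*(-30) = -15 - 245/2 = -275/2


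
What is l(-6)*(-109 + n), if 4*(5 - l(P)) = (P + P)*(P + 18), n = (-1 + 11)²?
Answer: -369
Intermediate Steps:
n = 100 (n = 10² = 100)
l(P) = 5 - P*(18 + P)/2 (l(P) = 5 - (P + P)*(P + 18)/4 = 5 - 2*P*(18 + P)/4 = 5 - P*(18 + P)/2)
l(-6)*(-109 + n) = (5 - 9*(-6) - ½*(-6)²)*(-109 + 100) = (5 + 54 - ½*36)*(-9) = (5 + 54 - 18)*(-9) = 41*(-9) = -369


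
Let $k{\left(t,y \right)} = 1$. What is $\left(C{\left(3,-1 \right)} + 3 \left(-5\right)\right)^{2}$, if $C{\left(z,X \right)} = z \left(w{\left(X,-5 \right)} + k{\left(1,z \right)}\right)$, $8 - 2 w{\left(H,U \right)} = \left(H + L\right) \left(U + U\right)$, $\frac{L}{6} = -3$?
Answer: $81225$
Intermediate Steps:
$L = -18$ ($L = 6 \left(-3\right) = -18$)
$w{\left(H,U \right)} = 4 - U \left(-18 + H\right)$ ($w{\left(H,U \right)} = 4 - \frac{\left(H - 18\right) \left(U + U\right)}{2} = 4 - \frac{\left(-18 + H\right) 2 U}{2} = 4 - \frac{2 U \left(-18 + H\right)}{2} = 4 - U \left(-18 + H\right)$)
$C{\left(z,X \right)} = z \left(-85 + 5 X\right)$ ($C{\left(z,X \right)} = z \left(\left(4 + 18 \left(-5\right) - X \left(-5\right)\right) + 1\right) = z \left(\left(4 - 90 + 5 X\right) + 1\right) = z \left(\left(-86 + 5 X\right) + 1\right) = z \left(-85 + 5 X\right)$)
$\left(C{\left(3,-1 \right)} + 3 \left(-5\right)\right)^{2} = \left(5 \cdot 3 \left(-17 - 1\right) + 3 \left(-5\right)\right)^{2} = \left(5 \cdot 3 \left(-18\right) - 15\right)^{2} = \left(-270 - 15\right)^{2} = \left(-285\right)^{2} = 81225$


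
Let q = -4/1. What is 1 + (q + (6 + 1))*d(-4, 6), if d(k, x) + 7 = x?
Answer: -2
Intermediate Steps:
d(k, x) = -7 + x
q = -4 (q = -4*1 = -4)
1 + (q + (6 + 1))*d(-4, 6) = 1 + (-4 + (6 + 1))*(-7 + 6) = 1 + (-4 + 7)*(-1) = 1 + 3*(-1) = 1 - 3 = -2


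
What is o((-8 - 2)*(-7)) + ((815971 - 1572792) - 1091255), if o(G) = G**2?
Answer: -1843176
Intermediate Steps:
o((-8 - 2)*(-7)) + ((815971 - 1572792) - 1091255) = ((-8 - 2)*(-7))**2 + ((815971 - 1572792) - 1091255) = (-10*(-7))**2 + (-756821 - 1091255) = 70**2 - 1848076 = 4900 - 1848076 = -1843176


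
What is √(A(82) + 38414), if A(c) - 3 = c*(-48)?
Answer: 29*√41 ≈ 185.69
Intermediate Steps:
A(c) = 3 - 48*c (A(c) = 3 + c*(-48) = 3 - 48*c)
√(A(82) + 38414) = √((3 - 48*82) + 38414) = √((3 - 3936) + 38414) = √(-3933 + 38414) = √34481 = 29*√41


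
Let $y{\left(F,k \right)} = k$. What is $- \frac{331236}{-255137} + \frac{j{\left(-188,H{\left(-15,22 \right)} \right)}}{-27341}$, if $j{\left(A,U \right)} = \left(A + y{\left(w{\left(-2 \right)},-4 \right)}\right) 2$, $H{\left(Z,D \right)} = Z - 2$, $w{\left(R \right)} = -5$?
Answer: $\frac{9154296084}{6975700717} \approx 1.3123$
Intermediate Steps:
$H{\left(Z,D \right)} = -2 + Z$ ($H{\left(Z,D \right)} = Z - 2 = -2 + Z$)
$j{\left(A,U \right)} = -8 + 2 A$ ($j{\left(A,U \right)} = \left(A - 4\right) 2 = \left(-4 + A\right) 2 = -8 + 2 A$)
$- \frac{331236}{-255137} + \frac{j{\left(-188,H{\left(-15,22 \right)} \right)}}{-27341} = - \frac{331236}{-255137} + \frac{-8 + 2 \left(-188\right)}{-27341} = \left(-331236\right) \left(- \frac{1}{255137}\right) + \left(-8 - 376\right) \left(- \frac{1}{27341}\right) = \frac{331236}{255137} - - \frac{384}{27341} = \frac{331236}{255137} + \frac{384}{27341} = \frac{9154296084}{6975700717}$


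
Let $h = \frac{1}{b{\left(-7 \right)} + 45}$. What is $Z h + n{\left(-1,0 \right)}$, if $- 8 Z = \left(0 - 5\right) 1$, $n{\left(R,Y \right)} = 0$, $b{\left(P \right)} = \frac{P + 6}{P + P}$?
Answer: $\frac{35}{2524} \approx 0.013867$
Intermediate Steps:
$b{\left(P \right)} = \frac{6 + P}{2 P}$
$h = \frac{14}{631}$ ($h = \frac{1}{\frac{6 - 7}{2 \left(-7\right)} + 45} = \frac{1}{\frac{1}{2} \left(- \frac{1}{7}\right) \left(-1\right) + 45} = \frac{1}{\frac{1}{14} + 45} = \frac{1}{\frac{631}{14}} = \frac{14}{631} \approx 0.022187$)
$Z = \frac{5}{8}$ ($Z = - \frac{\left(0 - 5\right) 1}{8} = - \frac{\left(-5\right) 1}{8} = \left(- \frac{1}{8}\right) \left(-5\right) = \frac{5}{8} \approx 0.625$)
$Z h + n{\left(-1,0 \right)} = \frac{5}{8} \cdot \frac{14}{631} + 0 = \frac{35}{2524} + 0 = \frac{35}{2524}$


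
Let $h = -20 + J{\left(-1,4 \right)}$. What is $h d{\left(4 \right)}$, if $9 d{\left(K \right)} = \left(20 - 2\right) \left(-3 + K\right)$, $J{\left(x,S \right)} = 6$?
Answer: $-28$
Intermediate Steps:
$d{\left(K \right)} = -6 + 2 K$ ($d{\left(K \right)} = \frac{\left(20 - 2\right) \left(-3 + K\right)}{9} = \frac{18 \left(-3 + K\right)}{9} = \frac{-54 + 18 K}{9} = -6 + 2 K$)
$h = -14$ ($h = -20 + 6 = -14$)
$h d{\left(4 \right)} = - 14 \left(-6 + 2 \cdot 4\right) = - 14 \left(-6 + 8\right) = \left(-14\right) 2 = -28$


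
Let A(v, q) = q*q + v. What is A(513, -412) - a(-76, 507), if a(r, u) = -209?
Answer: 170466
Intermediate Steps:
A(v, q) = v + q² (A(v, q) = q² + v = v + q²)
A(513, -412) - a(-76, 507) = (513 + (-412)²) - 1*(-209) = (513 + 169744) + 209 = 170257 + 209 = 170466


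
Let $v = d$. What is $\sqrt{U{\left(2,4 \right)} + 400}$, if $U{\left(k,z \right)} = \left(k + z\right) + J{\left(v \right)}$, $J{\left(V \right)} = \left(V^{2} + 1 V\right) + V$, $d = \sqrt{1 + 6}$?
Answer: $\sqrt{413 + 2 \sqrt{7}} \approx 20.452$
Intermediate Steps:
$d = \sqrt{7} \approx 2.6458$
$v = \sqrt{7} \approx 2.6458$
$J{\left(V \right)} = V^{2} + 2 V$ ($J{\left(V \right)} = \left(V^{2} + V\right) + V = \left(V + V^{2}\right) + V = V^{2} + 2 V$)
$U{\left(k,z \right)} = k + z + \sqrt{7} \left(2 + \sqrt{7}\right)$ ($U{\left(k,z \right)} = \left(k + z\right) + \sqrt{7} \left(2 + \sqrt{7}\right) = k + z + \sqrt{7} \left(2 + \sqrt{7}\right)$)
$\sqrt{U{\left(2,4 \right)} + 400} = \sqrt{\left(7 + 2 + 4 + 2 \sqrt{7}\right) + 400} = \sqrt{\left(13 + 2 \sqrt{7}\right) + 400} = \sqrt{413 + 2 \sqrt{7}}$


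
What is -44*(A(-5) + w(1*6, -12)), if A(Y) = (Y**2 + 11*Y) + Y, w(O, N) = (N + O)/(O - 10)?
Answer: 1474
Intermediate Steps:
w(O, N) = (N + O)/(-10 + O)
A(Y) = Y**2 + 12*Y
-44*(A(-5) + w(1*6, -12)) = -44*(-5*(12 - 5) + (-12 + 1*6)/(-10 + 1*6)) = -44*(-5*7 + (-12 + 6)/(-10 + 6)) = -44*(-35 - 6/(-4)) = -44*(-35 - 1/4*(-6)) = -44*(-35 + 3/2) = -44*(-67/2) = 1474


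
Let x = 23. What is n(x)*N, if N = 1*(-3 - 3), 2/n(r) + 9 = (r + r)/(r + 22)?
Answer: 540/359 ≈ 1.5042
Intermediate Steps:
n(r) = 2/(-9 + 2*r/(22 + r)) (n(r) = 2/(-9 + (r + r)/(r + 22)) = 2/(-9 + (2*r)/(22 + r)) = 2/(-9 + 2*r/(22 + r)))
N = -6 (N = 1*(-6) = -6)
n(x)*N = (2*(-22 - 1*23)/(198 + 7*23))*(-6) = (2*(-22 - 23)/(198 + 161))*(-6) = (2*(-45)/359)*(-6) = (2*(1/359)*(-45))*(-6) = -90/359*(-6) = 540/359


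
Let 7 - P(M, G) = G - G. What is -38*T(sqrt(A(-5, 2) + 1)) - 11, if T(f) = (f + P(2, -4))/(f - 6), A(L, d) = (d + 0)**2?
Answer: 1445/31 + 494*sqrt(5)/31 ≈ 82.246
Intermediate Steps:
P(M, G) = 7 (P(M, G) = 7 - (G - G) = 7 - 1*0 = 7 + 0 = 7)
A(L, d) = d**2
T(f) = (7 + f)/(-6 + f) (T(f) = (f + 7)/(f - 6) = (7 + f)/(-6 + f))
-38*T(sqrt(A(-5, 2) + 1)) - 11 = -38*(7 + sqrt(2**2 + 1))/(-6 + sqrt(2**2 + 1)) - 11 = -38*(7 + sqrt(4 + 1))/(-6 + sqrt(4 + 1)) - 11 = -38*(7 + sqrt(5))/(-6 + sqrt(5)) - 11 = -11 - 38*(7 + sqrt(5))/(-6 + sqrt(5))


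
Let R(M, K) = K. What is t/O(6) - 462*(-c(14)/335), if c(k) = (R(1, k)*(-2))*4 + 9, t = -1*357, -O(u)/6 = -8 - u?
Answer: -196039/1340 ≈ -146.30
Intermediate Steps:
O(u) = 48 + 6*u (O(u) = -6*(-8 - u) = 48 + 6*u)
t = -357
c(k) = 9 - 8*k (c(k) = (k*(-2))*4 + 9 = -2*k*4 + 9 = -8*k + 9 = 9 - 8*k)
t/O(6) - 462*(-c(14)/335) = -357/(48 + 6*6) - 462/((-335/(9 - 8*14))) = -357/(48 + 36) - 462/((-335/(9 - 112))) = -357/84 - 462/((-335/(-103))) = -357*1/84 - 462/((-335*(-1/103))) = -17/4 - 462/335/103 = -17/4 - 462*103/335 = -17/4 - 47586/335 = -196039/1340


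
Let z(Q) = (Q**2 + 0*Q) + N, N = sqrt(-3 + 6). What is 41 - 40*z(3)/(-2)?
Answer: 221 + 20*sqrt(3) ≈ 255.64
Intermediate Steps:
N = sqrt(3) ≈ 1.7320
z(Q) = sqrt(3) + Q**2 (z(Q) = (Q**2 + 0*Q) + sqrt(3) = (Q**2 + 0) + sqrt(3) = Q**2 + sqrt(3) = sqrt(3) + Q**2)
41 - 40*z(3)/(-2) = 41 - 40*(sqrt(3) + 3**2)/(-2) = 41 - 40*(sqrt(3) + 9)*(-1)/2 = 41 - 40*(9 + sqrt(3))*(-1)/2 = 41 - 40*(-9/2 - sqrt(3)/2) = 41 + (180 + 20*sqrt(3)) = 221 + 20*sqrt(3)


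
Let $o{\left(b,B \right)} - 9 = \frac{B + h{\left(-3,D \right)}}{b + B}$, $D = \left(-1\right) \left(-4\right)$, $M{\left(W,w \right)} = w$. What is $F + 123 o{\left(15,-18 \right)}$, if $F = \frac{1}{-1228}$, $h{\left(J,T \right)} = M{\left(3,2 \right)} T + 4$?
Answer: $\frac{1661483}{1228} \approx 1353.0$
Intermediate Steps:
$D = 4$
$h{\left(J,T \right)} = 4 + 2 T$ ($h{\left(J,T \right)} = 2 T + 4 = 4 + 2 T$)
$o{\left(b,B \right)} = 9 + \frac{12 + B}{B + b}$ ($o{\left(b,B \right)} = 9 + \frac{B + \left(4 + 2 \cdot 4\right)}{b + B} = 9 + \frac{B + \left(4 + 8\right)}{B + b} = 9 + \frac{B + 12}{B + b} = 9 + \frac{12 + B}{B + b}$)
$F = - \frac{1}{1228} \approx -0.00081433$
$F + 123 o{\left(15,-18 \right)} = - \frac{1}{1228} + 123 \frac{12 + 9 \cdot 15 + 10 \left(-18\right)}{-18 + 15} = - \frac{1}{1228} + 123 \frac{12 + 135 - 180}{-3} = - \frac{1}{1228} + 123 \left(\left(- \frac{1}{3}\right) \left(-33\right)\right) = - \frac{1}{1228} + 123 \cdot 11 = - \frac{1}{1228} + 1353 = \frac{1661483}{1228}$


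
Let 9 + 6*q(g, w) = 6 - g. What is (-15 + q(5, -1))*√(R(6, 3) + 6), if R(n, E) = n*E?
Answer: -98*√6/3 ≈ -80.017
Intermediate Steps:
R(n, E) = E*n
q(g, w) = -½ - g/6 (q(g, w) = -3/2 + (6 - g)/6 = -3/2 + (1 - g/6) = -½ - g/6)
(-15 + q(5, -1))*√(R(6, 3) + 6) = (-15 + (-½ - ⅙*5))*√(3*6 + 6) = (-15 + (-½ - ⅚))*√(18 + 6) = (-15 - 4/3)*√24 = -98*√6/3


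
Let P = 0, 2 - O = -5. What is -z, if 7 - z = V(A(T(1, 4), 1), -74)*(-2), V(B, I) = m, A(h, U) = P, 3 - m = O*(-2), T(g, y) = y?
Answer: -41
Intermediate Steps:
O = 7 (O = 2 - 1*(-5) = 2 + 5 = 7)
m = 17 (m = 3 - 7*(-2) = 3 - 1*(-14) = 3 + 14 = 17)
A(h, U) = 0
V(B, I) = 17
z = 41 (z = 7 - 17*(-2) = 7 - 1*(-34) = 7 + 34 = 41)
-z = -1*41 = -41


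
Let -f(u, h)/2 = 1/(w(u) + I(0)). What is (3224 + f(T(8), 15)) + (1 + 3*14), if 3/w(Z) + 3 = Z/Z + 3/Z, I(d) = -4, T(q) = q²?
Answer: 1130507/346 ≈ 3267.4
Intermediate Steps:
w(Z) = 3/(-2 + 3/Z) (w(Z) = 3/(-3 + (Z/Z + 3/Z)) = 3/(-3 + (1 + 3/Z)) = 3/(-2 + 3/Z))
f(u, h) = -2/(-4 - 3*u/(-3 + 2*u)) (f(u, h) = -2/(-3*u/(-3 + 2*u) - 4) = -2/(-4 - 3*u/(-3 + 2*u)))
(3224 + f(T(8), 15)) + (1 + 3*14) = (3224 + 2*(-3 + 2*8²)/(-12 + 11*8²)) + (1 + 3*14) = (3224 + 2*(-3 + 2*64)/(-12 + 11*64)) + (1 + 42) = (3224 + 2*(-3 + 128)/(-12 + 704)) + 43 = (3224 + 2*125/692) + 43 = (3224 + 2*(1/692)*125) + 43 = (3224 + 125/346) + 43 = 1115629/346 + 43 = 1130507/346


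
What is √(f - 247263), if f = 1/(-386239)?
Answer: I*√36886834073900062/386239 ≈ 497.26*I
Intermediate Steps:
f = -1/386239 ≈ -2.5891e-6
√(f - 247263) = √(-1/386239 - 247263) = √(-95502613858/386239) = I*√36886834073900062/386239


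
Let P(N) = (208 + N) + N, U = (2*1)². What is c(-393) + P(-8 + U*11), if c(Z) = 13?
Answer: 293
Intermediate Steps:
U = 4 (U = 2² = 4)
P(N) = 208 + 2*N
c(-393) + P(-8 + U*11) = 13 + (208 + 2*(-8 + 4*11)) = 13 + (208 + 2*(-8 + 44)) = 13 + (208 + 2*36) = 13 + (208 + 72) = 13 + 280 = 293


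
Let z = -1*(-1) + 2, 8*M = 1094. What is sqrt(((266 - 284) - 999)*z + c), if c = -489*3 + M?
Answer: 5*I*sqrt(701)/2 ≈ 66.191*I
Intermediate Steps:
M = 547/4 (M = (1/8)*1094 = 547/4 ≈ 136.75)
z = 3 (z = 1 + 2 = 3)
c = -5321/4 (c = -489*3 + 547/4 = -1467 + 547/4 = -5321/4 ≈ -1330.3)
sqrt(((266 - 284) - 999)*z + c) = sqrt(((266 - 284) - 999)*3 - 5321/4) = sqrt((-18 - 999)*3 - 5321/4) = sqrt(-1017*3 - 5321/4) = sqrt(-3051 - 5321/4) = sqrt(-17525/4) = 5*I*sqrt(701)/2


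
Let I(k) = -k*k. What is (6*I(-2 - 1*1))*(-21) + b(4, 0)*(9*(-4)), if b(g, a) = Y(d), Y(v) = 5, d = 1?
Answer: 954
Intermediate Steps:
b(g, a) = 5
I(k) = -k²
(6*I(-2 - 1*1))*(-21) + b(4, 0)*(9*(-4)) = (6*(-(-2 - 1*1)²))*(-21) + 5*(9*(-4)) = (6*(-(-2 - 1)²))*(-21) + 5*(-36) = (6*(-1*(-3)²))*(-21) - 180 = (6*(-1*9))*(-21) - 180 = (6*(-9))*(-21) - 180 = -54*(-21) - 180 = 1134 - 180 = 954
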